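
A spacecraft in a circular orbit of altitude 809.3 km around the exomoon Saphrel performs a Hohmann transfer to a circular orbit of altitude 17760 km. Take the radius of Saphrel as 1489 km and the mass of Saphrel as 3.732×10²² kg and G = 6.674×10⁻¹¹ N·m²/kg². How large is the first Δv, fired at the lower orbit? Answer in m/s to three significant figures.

Δv ≈ 350 m/s

μ = GM = 6.674×10⁻¹¹ × 3.732×10²² = 2.491×10¹² m³/s².
r₁ = 1489 + 809.3 = 2298.3 km = 2.2983×10⁶ m.
r₂ = 1489 + 17760 = 19249 km = 1.9249×10⁷ m.
Transfer ellipse a_t = (r₁ + r₂)/2 = 1.077×10⁷ m.
At r₁: circular v_c1 = √(μ/r₁) = 1041 m/s; transfer-periapsis v_p = √[μ(2/r₁ − 1/a_t)] = 1392 m/s.
Δv₁ = v_p − v_c1 = 350.5 m/s.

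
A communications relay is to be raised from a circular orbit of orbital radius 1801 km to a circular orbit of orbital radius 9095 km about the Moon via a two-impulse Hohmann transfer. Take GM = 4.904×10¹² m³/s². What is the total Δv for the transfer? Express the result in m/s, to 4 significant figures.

r₁ = 1801 km = 1.801×10⁶ m.
r₂ = 9095 km = 9.095×10⁶ m.
Transfer ellipse a_t = (r₁ + r₂)/2 = 5.448×10⁶ m.
At r₁: circular v_c1 = √(μ/r₁) = 1650 m/s; transfer-perilune v_p = √[μ(2/r₁ − 1/a_t)] = 2132 m/s.
Δv₁ = v_p − v_c1 = 481.9 m/s.
At r₂: circular v_c2 = √(μ/r₂) = 734.3 m/s; transfer-apolune v_a = √[μ(2/r₂ − 1/a_t)] = 422.2 m/s.
Δv₂ = v_c2 − v_a = 312.1 m/s.
Total Δv = Δv₁ + Δv₂ = 794.0 m/s.

Δv_total ≈ 794.0 m/s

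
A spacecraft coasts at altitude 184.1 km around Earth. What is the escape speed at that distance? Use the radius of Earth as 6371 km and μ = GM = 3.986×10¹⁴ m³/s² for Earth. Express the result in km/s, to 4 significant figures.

v_esc ≈ 11.03 km/s

r = 6371 + 184.1 = 6555.1 km = 6.5551×10⁶ m.
Escape speed v_esc = √(2μ/r) = √(2 × 3.986×10¹⁴ / 6.555×10⁶) = √(1.216×10⁸) = 11030 m/s.
= 11.03 km/s.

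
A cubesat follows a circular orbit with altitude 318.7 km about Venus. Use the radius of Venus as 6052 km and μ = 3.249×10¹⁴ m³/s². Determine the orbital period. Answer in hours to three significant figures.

r = 6052 + 318.7 = 6370.7 km = 6.3707×10⁶ m.
Kepler's third law: T = 2π√(r³/μ) = 2π√((6.371×10⁶)³ / 3.249×10¹⁴).
r³/μ = 7.958×10⁵ s², so T = 2π × 8.921×10² = 5.605×10³ s.
Converting: 5.605×10³ s ÷ 3600 = 1.557 hours.

T ≈ 1.56 hours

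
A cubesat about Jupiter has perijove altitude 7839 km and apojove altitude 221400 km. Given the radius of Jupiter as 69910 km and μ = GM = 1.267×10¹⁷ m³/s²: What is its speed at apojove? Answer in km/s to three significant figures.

r_p = 69910 + 7839 = 77749 km = 7.7749×10⁷ m.
r_a = 69910 + 221400 = 291310 km = 2.9131×10⁸ m.
Semi-major axis a = (r_p + r_a)/2 = 1.8453×10⁵ km = 1.845×10⁸ m.
Vis-viva: v² = μ(2/r − 1/a) = 1.267×10¹⁷ × (6.866×10⁻⁹ − 5.419×10⁻⁹) = 1.833×10⁸ m²/s².
v = 13540 m/s = 13.54 km/s.

v ≈ 13.5 km/s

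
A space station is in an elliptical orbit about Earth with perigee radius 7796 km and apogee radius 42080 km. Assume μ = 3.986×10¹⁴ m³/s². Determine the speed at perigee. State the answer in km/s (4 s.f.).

v ≈ 9.288 km/s

Semi-major axis a = (r_p + r_a)/2 = 24938 km = 2.494×10⁷ m.
Vis-viva: v² = μ(2/r − 1/a) = 3.986×10¹⁴ × (2.565×10⁻⁷ − 4.010×10⁻⁸) = 8.627×10⁷ m²/s².
v = 9288 m/s = 9.288 km/s.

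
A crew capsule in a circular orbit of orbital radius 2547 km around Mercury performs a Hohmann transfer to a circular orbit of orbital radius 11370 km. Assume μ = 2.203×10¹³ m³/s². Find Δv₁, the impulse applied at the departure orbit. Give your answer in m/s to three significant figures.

Δv ≈ 818 m/s

r₁ = 2547 km = 2.547×10⁶ m.
r₂ = 11370 km = 1.137×10⁷ m.
Transfer ellipse a_t = (r₁ + r₂)/2 = 6.958×10⁶ m.
At r₁: circular v_c1 = √(μ/r₁) = 2941 m/s; transfer-periherm v_p = √[μ(2/r₁ − 1/a_t)] = 3759 m/s.
Δv₁ = v_p − v_c1 = 818.4 m/s.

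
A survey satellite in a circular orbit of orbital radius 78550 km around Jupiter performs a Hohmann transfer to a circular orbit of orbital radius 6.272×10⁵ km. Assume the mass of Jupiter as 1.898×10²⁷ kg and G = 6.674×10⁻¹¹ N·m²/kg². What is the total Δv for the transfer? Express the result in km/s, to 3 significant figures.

Δv_total ≈ 20.9 km/s

μ = GM = 6.674×10⁻¹¹ × 1.898×10²⁷ = 1.267×10¹⁷ m³/s².
r₁ = 78550 km = 7.855×10⁷ m.
r₂ = 6.272×10⁵ km = 6.272×10⁸ m.
Transfer ellipse a_t = (r₁ + r₂)/2 = 3.529×10⁸ m.
At r₁: circular v_c1 = √(μ/r₁) = 40160 m/s; transfer-perijove v_p = √[μ(2/r₁ − 1/a_t)] = 53540 m/s.
Δv₁ = v_p − v_c1 = 13380 m/s.
At r₂: circular v_c2 = √(μ/r₂) = 14210 m/s; transfer-apojove v_a = √[μ(2/r₂ − 1/a_t)] = 6705 m/s.
Δv₂ = v_c2 − v_a = 7506 m/s.
Total Δv = Δv₁ + Δv₂ = 20890 m/s = 20.89 km/s.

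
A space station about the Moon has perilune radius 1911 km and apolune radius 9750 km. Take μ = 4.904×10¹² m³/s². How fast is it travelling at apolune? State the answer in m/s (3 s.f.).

v ≈ 406 m/s

Semi-major axis a = (r_p + r_a)/2 = 5830.5 km = 5.830×10⁶ m.
Vis-viva: v² = μ(2/r − 1/a) = 4.904×10¹² × (2.051×10⁻⁷ − 1.715×10⁻⁷) = 1.649×10⁵ m²/s².
v = 406.0 m/s.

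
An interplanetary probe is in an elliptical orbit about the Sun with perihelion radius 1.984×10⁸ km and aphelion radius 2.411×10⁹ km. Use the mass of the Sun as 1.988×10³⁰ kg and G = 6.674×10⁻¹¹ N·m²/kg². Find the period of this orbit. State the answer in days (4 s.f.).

T ≈ 9409 days

μ = GM = 6.674×10⁻¹¹ × 1.988×10³⁰ = 1.327×10²⁰ m³/s².
Semi-major axis a = (r_p + r_a)/2 = (1.9840×10⁸ + 2.4110×10⁹)/2 = 1.3047×10⁹ km = 1.305×10¹² m.
By Kepler's third law T = 2π√(a³/μ) = 2π × 1.294×10⁸ = 8.129×10⁸ s.
= 9409 days.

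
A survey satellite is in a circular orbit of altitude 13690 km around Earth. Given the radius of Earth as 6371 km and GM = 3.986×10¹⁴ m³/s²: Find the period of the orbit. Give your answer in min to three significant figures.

T ≈ 471 min

r = 6371 + 13690 = 20061 km = 2.0061×10⁷ m.
Kepler's third law: T = 2π√(r³/μ) = 2π√((2.006×10⁷)³ / 3.986×10¹⁴).
r³/μ = 2.025×10⁷ s², so T = 2π × 4.500×10³ = 2.828×10⁴ s.
Converting: 2.828×10⁴ s ÷ 60.00 = 471.3 min.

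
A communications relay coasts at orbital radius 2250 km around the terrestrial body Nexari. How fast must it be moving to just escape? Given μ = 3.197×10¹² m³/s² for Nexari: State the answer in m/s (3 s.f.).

v_esc ≈ 1690 m/s

r = 2250 km = 2.250×10⁶ m.
Escape speed v_esc = √(2μ/r) = √(2 × 3.197×10¹² / 2.250×10⁶) = √(2.842×10⁶) = 1686 m/s.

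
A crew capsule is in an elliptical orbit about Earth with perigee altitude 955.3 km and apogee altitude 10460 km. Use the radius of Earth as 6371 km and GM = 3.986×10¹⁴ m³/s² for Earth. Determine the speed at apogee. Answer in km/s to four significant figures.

v ≈ 3.790 km/s

r_p = 6371 + 955.3 = 7326.3 km = 7.3263×10⁶ m.
r_a = 6371 + 10460 = 16831 km = 1.6831×10⁷ m.
Semi-major axis a = (r_p + r_a)/2 = 12079 km = 1.208×10⁷ m.
Vis-viva: v² = μ(2/r − 1/a) = 3.986×10¹⁴ × (1.188×10⁻⁷ − 8.279×10⁻⁸) = 1.436×10⁷ m²/s².
v = 3790 m/s = 3.790 km/s.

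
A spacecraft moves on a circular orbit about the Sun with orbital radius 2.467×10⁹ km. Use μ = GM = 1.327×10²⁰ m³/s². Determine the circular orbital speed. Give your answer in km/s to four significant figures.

v ≈ 7.334 km/s

r = 2.467×10⁹ km = 2.467×10¹² m.
For a circular orbit v = √(μ/r) = √(1.327×10²⁰ / 2.467×10¹²) = √(5.379×10⁷) = 7334 m/s.
That is 7.334 km/s.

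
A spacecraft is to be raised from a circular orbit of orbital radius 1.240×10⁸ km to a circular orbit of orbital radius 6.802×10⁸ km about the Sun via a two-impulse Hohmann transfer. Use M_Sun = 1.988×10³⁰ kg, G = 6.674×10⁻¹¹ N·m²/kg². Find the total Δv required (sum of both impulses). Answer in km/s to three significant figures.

μ = GM = 6.674×10⁻¹¹ × 1.988×10³⁰ = 1.327×10²⁰ m³/s².
r₁ = 1.240×10⁸ km = 1.240×10¹¹ m.
r₂ = 6.802×10⁸ km = 6.802×10¹¹ m.
Transfer ellipse a_t = (r₁ + r₂)/2 = 4.021×10¹¹ m.
At r₁: circular v_c1 = √(μ/r₁) = 32710 m/s; transfer-perihelion v_p = √[μ(2/r₁ − 1/a_t)] = 42540 m/s.
Δv₁ = v_p − v_c1 = 9834 m/s.
At r₂: circular v_c2 = √(μ/r₂) = 13970 m/s; transfer-aphelion v_a = √[μ(2/r₂ − 1/a_t)] = 7756 m/s.
Δv₂ = v_c2 − v_a = 6211 m/s.
Total Δv = Δv₁ + Δv₂ = 16040 m/s = 16.04 km/s.

Δv_total ≈ 16.0 km/s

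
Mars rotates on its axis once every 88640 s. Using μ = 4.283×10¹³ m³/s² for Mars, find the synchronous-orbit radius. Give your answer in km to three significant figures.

A synchronous orbit has period T, so by Kepler's third law a = (μT²/4π²)^(1/3).
μT²/4π² = 4.283×10¹³ × (8.864×10⁴)² / 39.48 = 8.524×10²¹ m³.
a = 2.043×10⁷ m = 20428 km.

r_sync ≈ 20400 km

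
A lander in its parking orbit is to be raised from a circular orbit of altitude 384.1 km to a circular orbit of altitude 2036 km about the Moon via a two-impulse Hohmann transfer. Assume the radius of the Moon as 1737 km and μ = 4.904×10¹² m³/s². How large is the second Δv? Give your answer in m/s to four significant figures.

r₁ = 1737 + 384.1 = 2121.1 km = 2.1211×10⁶ m.
r₂ = 1737 + 2036 = 3773.0 km = 3.7730×10⁶ m.
Transfer ellipse a_t = (r₁ + r₂)/2 = 2.947×10⁶ m.
At r₁: circular v_c1 = √(μ/r₁) = 1521 m/s; transfer-perilune v_p = √[μ(2/r₁ − 1/a_t)] = 1720 m/s.
At r₂: circular v_c2 = √(μ/r₂) = 1140 m/s; transfer-apolune v_a = √[μ(2/r₂ − 1/a_t)] = 967.2 m/s.
Δv₂ = v_c2 − v_a = 172.9 m/s.

Δv ≈ 172.9 m/s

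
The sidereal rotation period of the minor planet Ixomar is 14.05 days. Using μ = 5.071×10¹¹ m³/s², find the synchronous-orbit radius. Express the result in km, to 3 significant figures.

r_sync ≈ 26700 km

T = 14.05 days = 1.214×10⁶ s.
A synchronous orbit has period T, so by Kepler's third law a = (μT²/4π²)^(1/3).
μT²/4π² = 5.071×10¹¹ × (1.214×10⁶)² / 39.48 = 1.893×10²² m³.
a = 2.665×10⁷ m = 26650 km.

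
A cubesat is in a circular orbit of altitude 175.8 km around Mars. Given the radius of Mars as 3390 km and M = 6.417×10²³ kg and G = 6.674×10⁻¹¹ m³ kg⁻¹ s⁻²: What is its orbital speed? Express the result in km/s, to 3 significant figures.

μ = GM = 6.674×10⁻¹¹ × 6.417×10²³ = 4.283×10¹³ m³/s².
r = 3390 + 175.8 = 3565.8 km = 3.5658×10⁶ m.
For a circular orbit v = √(μ/r) = √(4.283×10¹³ / 3.566×10⁶) = √(1.201×10⁷) = 3466 m/s.
That is 3.466 km/s.

v ≈ 3.47 km/s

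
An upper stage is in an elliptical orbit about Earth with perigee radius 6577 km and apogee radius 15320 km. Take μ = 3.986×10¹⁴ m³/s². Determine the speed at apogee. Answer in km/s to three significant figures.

Semi-major axis a = (r_p + r_a)/2 = 10948 km = 1.095×10⁷ m.
Vis-viva: v² = μ(2/r − 1/a) = 3.986×10¹⁴ × (1.305×10⁻⁷ − 9.134×10⁻⁸) = 1.563×10⁷ m²/s².
v = 3953 m/s = 3.953 km/s.

v ≈ 3.95 km/s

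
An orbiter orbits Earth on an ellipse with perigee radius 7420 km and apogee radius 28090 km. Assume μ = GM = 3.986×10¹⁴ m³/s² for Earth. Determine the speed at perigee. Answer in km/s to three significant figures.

v ≈ 9.22 km/s

Semi-major axis a = (r_p + r_a)/2 = 17755 km = 1.776×10⁷ m.
Vis-viva: v² = μ(2/r − 1/a) = 3.986×10¹⁴ × (2.695×10⁻⁷ − 5.632×10⁻⁸) = 8.499×10⁷ m²/s².
v = 9219 m/s = 9.219 km/s.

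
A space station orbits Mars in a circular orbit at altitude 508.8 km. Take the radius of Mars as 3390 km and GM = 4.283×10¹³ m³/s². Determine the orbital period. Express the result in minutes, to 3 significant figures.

r = 3390 + 508.8 = 3898.8 km = 3.8988×10⁶ m.
Kepler's third law: T = 2π√(r³/μ) = 2π√((3.899×10⁶)³ / 4.283×10¹³).
r³/μ = 1.384×10⁶ s², so T = 2π × 1.176×10³ = 7.391×10³ s.
Converting: 7.391×10³ s ÷ 60.00 = 123.2 minutes.

T ≈ 123 minutes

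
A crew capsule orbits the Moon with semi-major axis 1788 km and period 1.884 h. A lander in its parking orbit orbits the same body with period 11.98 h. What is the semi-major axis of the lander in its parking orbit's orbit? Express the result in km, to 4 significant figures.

Kepler's third law: a³ ∝ T², so a₂ = a₁ (T₂/T₁)^(2/3).
T₂/T₁ = 6.359, (T₂/T₁)^(2/3) = 3.432.
a₂ = 1788 × 3.432 = 6137 km.

a₂ ≈ 6137 km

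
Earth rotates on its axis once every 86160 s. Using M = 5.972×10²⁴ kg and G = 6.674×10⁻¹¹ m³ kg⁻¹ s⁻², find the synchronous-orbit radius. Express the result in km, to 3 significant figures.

μ = GM = 6.674×10⁻¹¹ × 5.972×10²⁴ = 3.986×10¹⁴ m³/s².
A synchronous orbit has period T, so by Kepler's third law a = (μT²/4π²)^(1/3).
μT²/4π² = 3.986×10¹⁴ × (8.616×10⁴)² / 39.48 = 7.495×10²² m³.
a = 4.216×10⁷ m = 42162 km.

r_sync ≈ 42200 km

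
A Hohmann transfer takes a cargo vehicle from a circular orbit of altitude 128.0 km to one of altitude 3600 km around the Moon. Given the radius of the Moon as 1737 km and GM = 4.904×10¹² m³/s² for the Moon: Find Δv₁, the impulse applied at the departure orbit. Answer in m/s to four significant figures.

Δv ≈ 352.5 m/s

r₁ = 1737 + 128.0 = 1865.0 km = 1.8650×10⁶ m.
r₂ = 1737 + 3600 = 5337.0 km = 5.3370×10⁶ m.
Transfer ellipse a_t = (r₁ + r₂)/2 = 3.601×10⁶ m.
At r₁: circular v_c1 = √(μ/r₁) = 1622 m/s; transfer-perilune v_p = √[μ(2/r₁ − 1/a_t)] = 1974 m/s.
Δv₁ = v_p − v_c1 = 352.5 m/s.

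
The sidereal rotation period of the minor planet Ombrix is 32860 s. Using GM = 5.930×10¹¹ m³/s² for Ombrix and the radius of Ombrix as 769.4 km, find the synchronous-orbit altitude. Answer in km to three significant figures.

A synchronous orbit has period T, so by Kepler's third law a = (μT²/4π²)^(1/3).
μT²/4π² = 5.930×10¹¹ × (3.286×10⁴)² / 39.48 = 1.622×10¹⁹ m³.
a = 2.531×10⁶ m = 2531.3 km.
Altitude h = a − R = 2531.3 − 769.4 = 1761.9 km.

h_sync ≈ 1760 km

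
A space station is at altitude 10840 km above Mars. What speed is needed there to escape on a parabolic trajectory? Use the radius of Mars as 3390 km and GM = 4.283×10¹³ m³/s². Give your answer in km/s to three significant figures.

v_esc ≈ 2.45 km/s

r = 3390 + 10840 = 14230 km = 1.4230×10⁷ m.
Escape speed v_esc = √(2μ/r) = √(2 × 4.283×10¹³ / 1.423×10⁷) = √(6.020×10⁶) = 2454 m/s.
= 2.454 km/s.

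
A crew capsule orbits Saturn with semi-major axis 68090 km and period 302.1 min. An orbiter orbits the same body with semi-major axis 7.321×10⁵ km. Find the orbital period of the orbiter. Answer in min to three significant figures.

Kepler's third law: T² ∝ a³, so T₂ = T₁ (a₂/a₁)^(3/2).
a₂/a₁ = 10.75, (a₂/a₁)^(3/2) = 35.26.
T₂ = 302.1 × 35.26 = 10650 min.

T₂ ≈ 10700 min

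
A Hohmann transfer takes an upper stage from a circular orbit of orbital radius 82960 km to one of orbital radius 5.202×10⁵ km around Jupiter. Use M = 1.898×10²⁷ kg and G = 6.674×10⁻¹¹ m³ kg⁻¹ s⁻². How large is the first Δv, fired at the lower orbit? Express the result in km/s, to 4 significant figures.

μ = GM = 6.674×10⁻¹¹ × 1.898×10²⁷ = 1.267×10¹⁷ m³/s².
r₁ = 82960 km = 8.296×10⁷ m.
r₂ = 5.202×10⁵ km = 5.202×10⁸ m.
Transfer ellipse a_t = (r₁ + r₂)/2 = 3.016×10⁸ m.
At r₁: circular v_c1 = √(μ/r₁) = 39080 m/s; transfer-perijove v_p = √[μ(2/r₁ − 1/a_t)] = 51320 m/s.
Δv₁ = v_p − v_c1 = 12240 m/s.
= 12.24 km/s.

Δv ≈ 12.24 km/s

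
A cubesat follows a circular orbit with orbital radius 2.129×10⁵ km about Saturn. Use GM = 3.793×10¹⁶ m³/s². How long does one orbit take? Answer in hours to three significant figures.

r = 2.129×10⁵ km = 2.129×10⁸ m.
Kepler's third law: T = 2π√(r³/μ) = 2π√((2.129×10⁸)³ / 3.793×10¹⁶).
r³/μ = 2.544×10⁸ s², so T = 2π × 1.595×10⁴ = 1.002×10⁵ s.
Converting: 1.002×10⁵ s ÷ 3600 = 27.84 hours.

T ≈ 27.8 hours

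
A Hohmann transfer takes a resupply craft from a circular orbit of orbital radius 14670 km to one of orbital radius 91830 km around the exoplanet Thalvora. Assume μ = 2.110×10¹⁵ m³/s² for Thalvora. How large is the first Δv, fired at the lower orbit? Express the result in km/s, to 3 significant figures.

r₁ = 14670 km = 1.467×10⁷ m.
r₂ = 91830 km = 9.183×10⁷ m.
Transfer ellipse a_t = (r₁ + r₂)/2 = 5.325×10⁷ m.
At r₁: circular v_c1 = √(μ/r₁) = 11990 m/s; transfer-periapsis v_p = √[μ(2/r₁ − 1/a_t)] = 15750 m/s.
Δv₁ = v_p − v_c1 = 3756 m/s.
= 3.756 km/s.

Δv ≈ 3.76 km/s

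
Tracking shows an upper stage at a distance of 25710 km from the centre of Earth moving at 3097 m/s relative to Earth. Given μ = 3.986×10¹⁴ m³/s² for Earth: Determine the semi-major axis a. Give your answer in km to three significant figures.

r = 2.571×10⁷ m.
Vis-viva rearranged: 1/a = 2/r − v²/μ = 7.779×10⁻⁸ − 2.406×10⁻⁸ = 5.373×10⁻⁸ m⁻¹.
a = 1.861×10⁷ m = 18612 km.

a ≈ 18600 km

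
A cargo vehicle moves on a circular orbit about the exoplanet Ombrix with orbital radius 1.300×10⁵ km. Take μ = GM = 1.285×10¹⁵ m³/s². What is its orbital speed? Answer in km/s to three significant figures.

v ≈ 3.14 km/s

r = 1.300×10⁵ km = 1.300×10⁸ m.
For a circular orbit v = √(μ/r) = √(1.285×10¹⁵ / 1.300×10⁸) = √(9.885×10⁶) = 3144 m/s.
That is 3.144 km/s.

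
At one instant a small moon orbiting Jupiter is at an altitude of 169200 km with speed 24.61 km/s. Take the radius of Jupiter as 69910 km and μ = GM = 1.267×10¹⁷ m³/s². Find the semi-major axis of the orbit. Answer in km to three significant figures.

r = 69910 + 169200 = 2.3911×10⁵ km = 2.391×10⁸ m.
Vis-viva rearranged: 1/a = 2/r − v²/μ = 8.364×10⁻⁹ − 4.780×10⁻⁹ = 3.584×10⁻⁹ m⁻¹.
a = 2.790×10⁸ m = 2.7901×10⁵ km.

a ≈ 2.79×10⁵ km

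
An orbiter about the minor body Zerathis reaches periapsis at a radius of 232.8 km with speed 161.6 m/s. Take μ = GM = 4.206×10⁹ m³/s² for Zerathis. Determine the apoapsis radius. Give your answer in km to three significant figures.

apoapsis radius ≈ 607 km

r_p = 2.328×10⁵ m.
Specific energy ε = v²/2 − μ/r = -5.010×10³ J/kg, so a = −μ/(2ε) = 4.198×10⁵ m.
The apsides satisfy r_p + r_a = 2a, so the apoapsis radius is 2a − r_p = 6.068×10⁵ m = 606.77 km.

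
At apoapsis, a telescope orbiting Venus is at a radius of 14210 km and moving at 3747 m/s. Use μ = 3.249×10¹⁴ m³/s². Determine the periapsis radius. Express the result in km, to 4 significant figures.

periapsis radius ≈ 6296 km

r_a = 1.421×10⁷ m.
Specific energy ε = v²/2 − μ/r = -1.584×10⁷ J/kg, so a = −μ/(2ε) = 1.025×10⁷ m.
The apsides satisfy r_p + r_a = 2a, so the periapsis radius is 2a − r_a = 6.296×10⁶ m = 6296.0 km.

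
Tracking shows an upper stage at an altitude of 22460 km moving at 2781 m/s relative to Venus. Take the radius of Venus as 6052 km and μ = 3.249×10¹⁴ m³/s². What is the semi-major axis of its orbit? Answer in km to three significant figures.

a ≈ 21600 km

r = 6052 + 22460 = 28512 km = 2.851×10⁷ m.
Specific orbital energy ε = v²/2 − μ/r = (2781)²/2 − 3.249×10¹⁴/2.851×10⁷ = -7.528×10⁶ J/kg.
Since ε = −μ/(2a), a = −μ/(2ε) = 2.158×10⁷ m = 21579 km.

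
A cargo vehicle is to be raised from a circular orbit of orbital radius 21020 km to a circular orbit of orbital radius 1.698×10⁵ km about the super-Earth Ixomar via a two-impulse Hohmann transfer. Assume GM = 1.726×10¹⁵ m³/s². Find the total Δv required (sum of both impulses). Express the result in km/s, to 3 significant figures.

r₁ = 21020 km = 2.102×10⁷ m.
r₂ = 1.698×10⁵ km = 1.698×10⁸ m.
Transfer ellipse a_t = (r₁ + r₂)/2 = 9.541×10⁷ m.
At r₁: circular v_c1 = √(μ/r₁) = 9062 m/s; transfer-periapsis v_p = √[μ(2/r₁ − 1/a_t)] = 12090 m/s.
Δv₁ = v_p − v_c1 = 3027 m/s.
At r₂: circular v_c2 = √(μ/r₂) = 3188 m/s; transfer-apoapsis v_a = √[μ(2/r₂ − 1/a_t)] = 1496 m/s.
Δv₂ = v_c2 − v_a = 1692 m/s.
Total Δv = Δv₁ + Δv₂ = 4719 m/s = 4.719 km/s.

Δv_total ≈ 4.72 km/s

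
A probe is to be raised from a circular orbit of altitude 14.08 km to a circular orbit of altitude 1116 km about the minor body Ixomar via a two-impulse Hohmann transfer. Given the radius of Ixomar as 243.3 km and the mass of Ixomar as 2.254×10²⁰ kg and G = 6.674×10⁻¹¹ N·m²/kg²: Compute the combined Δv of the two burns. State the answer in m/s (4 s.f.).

μ = GM = 6.674×10⁻¹¹ × 2.254×10²⁰ = 1.504×10¹⁰ m³/s².
r₁ = 243.3 + 14.08 = 257.38 km = 2.5738×10⁵ m.
r₂ = 243.3 + 1116 = 1359.3 km = 1.3593×10⁶ m.
Transfer ellipse a_t = (r₁ + r₂)/2 = 8.083×10⁵ m.
At r₁: circular v_c1 = √(μ/r₁) = 241.8 m/s; transfer-periapsis v_p = √[μ(2/r₁ − 1/a_t)] = 313.5 m/s.
Δv₁ = v_p − v_c1 = 71.75 m/s.
At r₂: circular v_c2 = √(μ/r₂) = 105.2 m/s; transfer-apoapsis v_a = √[μ(2/r₂ − 1/a_t)] = 59.36 m/s.
Δv₂ = v_c2 − v_a = 45.84 m/s.
Total Δv = Δv₁ + Δv₂ = 117.6 m/s.

Δv_total ≈ 117.6 m/s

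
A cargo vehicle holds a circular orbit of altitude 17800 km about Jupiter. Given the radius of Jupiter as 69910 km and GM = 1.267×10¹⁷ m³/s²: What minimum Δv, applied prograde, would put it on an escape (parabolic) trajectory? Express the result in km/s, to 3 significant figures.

r = 69910 + 17800 = 87710 km = 8.7710×10⁷ m.
Circular speed v_c = √(μ/r) = 38010 m/s.
Escape speed v_esc = √(2μ/r) = √2 × v_c = 53750 m/s.
Δv = v_esc − v_c = 15740 m/s = 15.74 km/s.

Δv ≈ 15.7 km/s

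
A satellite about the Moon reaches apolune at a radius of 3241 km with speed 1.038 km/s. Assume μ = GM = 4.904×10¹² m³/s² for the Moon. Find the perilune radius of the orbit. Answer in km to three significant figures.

perilune radius ≈ 1790 km

r_a = 3.241×10⁶ m.
Specific energy ε = v²/2 − μ/r = -9.744×10⁵ J/kg, so a = −μ/(2ε) = 2.516×10⁶ m.
The apsides satisfy r_p + r_a = 2a, so the perilune radius is 2a − r_a = 1.792×10⁶ m = 1791.9 km.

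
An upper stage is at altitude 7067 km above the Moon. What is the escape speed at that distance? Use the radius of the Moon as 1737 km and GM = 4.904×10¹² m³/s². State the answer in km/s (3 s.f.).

r = 1737 + 7067 = 8804.0 km = 8.8040×10⁶ m.
Escape speed v_esc = √(2μ/r) = √(2 × 4.904×10¹² / 8.804×10⁶) = √(1.114×10⁶) = 1055 m/s.
= 1.055 km/s.

v_esc ≈ 1.06 km/s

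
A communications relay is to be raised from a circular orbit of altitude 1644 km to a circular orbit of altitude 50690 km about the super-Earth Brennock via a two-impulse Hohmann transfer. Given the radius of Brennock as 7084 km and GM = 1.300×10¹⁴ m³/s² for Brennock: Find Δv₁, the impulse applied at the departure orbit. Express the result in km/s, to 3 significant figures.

r₁ = 7084 + 1644 = 8728.0 km = 8.7280×10⁶ m.
r₂ = 7084 + 50690 = 57774 km = 5.7774×10⁷ m.
Transfer ellipse a_t = (r₁ + r₂)/2 = 3.325×10⁷ m.
At r₁: circular v_c1 = √(μ/r₁) = 3859 m/s; transfer-periapsis v_p = √[μ(2/r₁ − 1/a_t)] = 5087 m/s.
Δv₁ = v_p − v_c1 = 1228 m/s.
= 1.228 km/s.

Δv ≈ 1.23 km/s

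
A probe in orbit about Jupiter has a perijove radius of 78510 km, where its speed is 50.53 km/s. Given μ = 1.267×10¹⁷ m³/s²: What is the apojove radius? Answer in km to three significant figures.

apojove radius ≈ 2.97×10⁵ km

r_p = 7.851×10⁷ m.
Specific energy ε = v²/2 − μ/r = -3.372×10⁸ J/kg, so a = −μ/(2ε) = 1.879×10⁸ m.
The apsides satisfy r_p + r_a = 2a, so the apojove radius is 2a − r_p = 2.973×10⁸ m = 2.9727×10⁵ km.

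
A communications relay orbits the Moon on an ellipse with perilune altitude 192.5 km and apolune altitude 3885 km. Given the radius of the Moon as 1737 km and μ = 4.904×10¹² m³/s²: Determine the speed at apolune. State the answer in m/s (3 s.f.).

r_p = 1737 + 192.5 = 1929.5 km = 1.9295×10⁶ m.
r_a = 1737 + 3885 = 5622.0 km = 5.6220×10⁶ m.
Semi-major axis a = (r_p + r_a)/2 = 3775.8 km = 3.776×10⁶ m.
Vis-viva: v² = μ(2/r − 1/a) = 4.904×10¹² × (3.557×10⁻⁷ − 2.648×10⁻⁷) = 4.458×10⁵ m²/s².
v = 667.7 m/s.

v ≈ 668 m/s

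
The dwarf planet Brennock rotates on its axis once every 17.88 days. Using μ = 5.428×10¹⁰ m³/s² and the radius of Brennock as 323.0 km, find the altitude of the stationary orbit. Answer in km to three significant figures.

h_sync ≈ 14500 km

T = 17.88 days = 1.545×10⁶ s.
A synchronous orbit has period T, so by Kepler's third law a = (μT²/4π²)^(1/3).
μT²/4π² = 5.428×10¹⁰ × (1.545×10⁶)² / 39.48 = 3.281×10²¹ m³.
a = 1.486×10⁷ m = 14860 km.
Altitude h = a − R = 14860 − 323.0 = 14537 km.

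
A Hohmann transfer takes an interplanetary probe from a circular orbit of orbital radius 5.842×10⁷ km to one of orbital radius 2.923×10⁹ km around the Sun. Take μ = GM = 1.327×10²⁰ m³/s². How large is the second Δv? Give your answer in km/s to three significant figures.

r₁ = 5.842×10⁷ km = 5.842×10¹⁰ m.
r₂ = 2.923×10⁹ km = 2.923×10¹² m.
Transfer ellipse a_t = (r₁ + r₂)/2 = 1.491×10¹² m.
At r₁: circular v_c1 = √(μ/r₁) = 47660 m/s; transfer-perihelion v_p = √[μ(2/r₁ − 1/a_t)] = 66740 m/s.
At r₂: circular v_c2 = √(μ/r₂) = 6738 m/s; transfer-aphelion v_a = √[μ(2/r₂ − 1/a_t)] = 1334 m/s.
Δv₂ = v_c2 − v_a = 5404 m/s.
= 5.404 km/s.

Δv ≈ 5.40 km/s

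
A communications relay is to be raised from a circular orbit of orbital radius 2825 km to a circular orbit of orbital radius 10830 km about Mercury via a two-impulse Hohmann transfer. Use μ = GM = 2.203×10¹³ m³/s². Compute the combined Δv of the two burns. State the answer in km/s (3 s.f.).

r₁ = 2825 km = 2.825×10⁶ m.
r₂ = 10830 km = 1.083×10⁷ m.
Transfer ellipse a_t = (r₁ + r₂)/2 = 6.828×10⁶ m.
At r₁: circular v_c1 = √(μ/r₁) = 2793 m/s; transfer-periherm v_p = √[μ(2/r₁ − 1/a_t)] = 3517 m/s.
Δv₁ = v_p − v_c1 = 724.5 m/s.
At r₂: circular v_c2 = √(μ/r₂) = 1426 m/s; transfer-apoherm v_a = √[μ(2/r₂ − 1/a_t)] = 917.4 m/s.
Δv₂ = v_c2 − v_a = 508.8 m/s.
Total Δv = Δv₁ + Δv₂ = 1233 m/s = 1.233 km/s.

Δv_total ≈ 1.23 km/s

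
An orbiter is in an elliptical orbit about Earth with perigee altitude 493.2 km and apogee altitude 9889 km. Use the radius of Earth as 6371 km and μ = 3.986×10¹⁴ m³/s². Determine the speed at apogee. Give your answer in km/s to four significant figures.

r_p = 6371 + 493.2 = 6864.2 km = 6.8642×10⁶ m.
r_a = 6371 + 9889 = 16260 km = 1.6260×10⁷ m.
Semi-major axis a = (r_p + r_a)/2 = 11562 km = 1.156×10⁷ m.
Vis-viva: v² = μ(2/r − 1/a) = 3.986×10¹⁴ × (1.230×10⁻⁷ − 8.649×10⁻⁸) = 1.455×10⁷ m²/s².
v = 3815 m/s = 3.815 km/s.

v ≈ 3.815 km/s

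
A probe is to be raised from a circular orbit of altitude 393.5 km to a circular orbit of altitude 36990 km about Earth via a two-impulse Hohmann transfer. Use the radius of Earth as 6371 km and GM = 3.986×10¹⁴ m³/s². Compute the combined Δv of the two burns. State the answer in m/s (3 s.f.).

Δv_total ≈ 3880 m/s

r₁ = 6371 + 393.5 = 6764.5 km = 6.7645×10⁶ m.
r₂ = 6371 + 36990 = 43361 km = 4.3361×10⁷ m.
Transfer ellipse a_t = (r₁ + r₂)/2 = 2.506×10⁷ m.
At r₁: circular v_c1 = √(μ/r₁) = 7676 m/s; transfer-perigee v_p = √[μ(2/r₁ − 1/a_t)] = 10100 m/s.
Δv₁ = v_p − v_c1 = 2421 m/s.
At r₂: circular v_c2 = √(μ/r₂) = 3032 m/s; transfer-apogee v_a = √[μ(2/r₂ − 1/a_t)] = 1575 m/s.
Δv₂ = v_c2 − v_a = 1457 m/s.
Total Δv = Δv₁ + Δv₂ = 3877 m/s.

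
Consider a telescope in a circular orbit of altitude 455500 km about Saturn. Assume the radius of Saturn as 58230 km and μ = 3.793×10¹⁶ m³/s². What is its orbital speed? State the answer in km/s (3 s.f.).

v ≈ 8.59 km/s

r = 58230 + 455500 = 513730 km = 5.1373×10⁸ m.
For a circular orbit v = √(μ/r) = √(3.793×10¹⁶ / 5.137×10⁸) = √(7.383×10⁷) = 8593 m/s.
That is 8.593 km/s.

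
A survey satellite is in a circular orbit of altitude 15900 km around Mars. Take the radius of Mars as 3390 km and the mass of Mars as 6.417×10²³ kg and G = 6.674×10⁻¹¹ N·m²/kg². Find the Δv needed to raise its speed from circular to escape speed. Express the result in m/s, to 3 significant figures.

μ = GM = 6.674×10⁻¹¹ × 6.417×10²³ = 4.283×10¹³ m³/s².
r = 3390 + 15900 = 19290 km = 1.9290×10⁷ m.
Circular speed v_c = √(μ/r) = 1490 m/s.
Escape speed v_esc = √(2μ/r) = √2 × v_c = 2107 m/s.
Δv = v_esc − v_c = 617.2 m/s.

Δv ≈ 617 m/s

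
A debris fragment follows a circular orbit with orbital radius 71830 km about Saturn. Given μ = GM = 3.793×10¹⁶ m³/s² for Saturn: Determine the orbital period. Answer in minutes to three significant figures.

r = 71830 km = 7.183×10⁷ m.
Kepler's third law: T = 2π√(r³/μ) = 2π√((7.183×10⁷)³ / 3.793×10¹⁶).
r³/μ = 9.771×10⁶ s², so T = 2π × 3.126×10³ = 1.964×10⁴ s.
Converting: 1.964×10⁴ s ÷ 60.00 = 327.3 minutes.

T ≈ 327 minutes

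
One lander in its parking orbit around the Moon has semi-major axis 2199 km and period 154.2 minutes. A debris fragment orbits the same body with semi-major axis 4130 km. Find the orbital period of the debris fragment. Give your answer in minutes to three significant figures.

Kepler's third law: T² ∝ a³, so T₂ = T₁ (a₂/a₁)^(3/2).
a₂/a₁ = 1.878, (a₂/a₁)^(3/2) = 2.574.
T₂ = 154.2 × 2.574 = 396.9 minutes.

T₂ ≈ 397 minutes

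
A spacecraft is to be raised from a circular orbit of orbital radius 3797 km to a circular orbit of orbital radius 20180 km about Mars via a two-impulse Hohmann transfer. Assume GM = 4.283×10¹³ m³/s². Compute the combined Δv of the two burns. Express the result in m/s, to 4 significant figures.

Δv_total ≈ 1636 m/s

r₁ = 3797 km = 3.797×10⁶ m.
r₂ = 20180 km = 2.018×10⁷ m.
Transfer ellipse a_t = (r₁ + r₂)/2 = 1.199×10⁷ m.
At r₁: circular v_c1 = √(μ/r₁) = 3359 m/s; transfer-periapsis v_p = √[μ(2/r₁ − 1/a_t)] = 4357 m/s.
Δv₁ = v_p − v_c1 = 998.9 m/s.
At r₂: circular v_c2 = √(μ/r₂) = 1457 m/s; transfer-apoapsis v_a = √[μ(2/r₂ − 1/a_t)] = 819.9 m/s.
Δv₂ = v_c2 − v_a = 637.0 m/s.
Total Δv = Δv₁ + Δv₂ = 1636 m/s.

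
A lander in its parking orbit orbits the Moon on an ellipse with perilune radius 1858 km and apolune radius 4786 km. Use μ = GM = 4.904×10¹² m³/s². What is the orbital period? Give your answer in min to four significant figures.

Semi-major axis a = (r_p + r_a)/2 = (1858.0 + 4786.0)/2 = 3322.0 km = 3.322×10⁶ m.
By Kepler's third law T = 2π√(a³/μ) = 2π × 2.734×10³ = 1.718×10⁴ s.
= 286.3 min.

T ≈ 286.3 min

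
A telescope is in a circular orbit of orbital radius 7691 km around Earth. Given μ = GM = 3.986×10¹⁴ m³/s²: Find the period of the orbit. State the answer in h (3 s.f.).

T ≈ 1.86 h

r = 7691 km = 7.691×10⁶ m.
Kepler's third law: T = 2π√(r³/μ) = 2π√((7.691×10⁶)³ / 3.986×10¹⁴).
r³/μ = 1.141×10⁶ s², so T = 2π × 1.068×10³ = 6.713×10³ s.
Converting: 6.713×10³ s ÷ 3600 = 1.865 h.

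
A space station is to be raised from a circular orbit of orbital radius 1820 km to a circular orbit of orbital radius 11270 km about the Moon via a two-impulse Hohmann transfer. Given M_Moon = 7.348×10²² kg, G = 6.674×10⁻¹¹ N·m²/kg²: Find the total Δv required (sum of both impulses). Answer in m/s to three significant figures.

μ = GM = 6.674×10⁻¹¹ × 7.348×10²² = 4.904×10¹² m³/s².
r₁ = 1820 km = 1.820×10⁶ m.
r₂ = 11270 km = 1.127×10⁷ m.
Transfer ellipse a_t = (r₁ + r₂)/2 = 6.545×10⁶ m.
At r₁: circular v_c1 = √(μ/r₁) = 1642 m/s; transfer-perilune v_p = √[μ(2/r₁ − 1/a_t)] = 2154 m/s.
Δv₁ = v_p − v_c1 = 512.5 m/s.
At r₂: circular v_c2 = √(μ/r₂) = 659.7 m/s; transfer-apolune v_a = √[μ(2/r₂ − 1/a_t)] = 347.9 m/s.
Δv₂ = v_c2 − v_a = 311.8 m/s.
Total Δv = Δv₁ + Δv₂ = 824.3 m/s.

Δv_total ≈ 824 m/s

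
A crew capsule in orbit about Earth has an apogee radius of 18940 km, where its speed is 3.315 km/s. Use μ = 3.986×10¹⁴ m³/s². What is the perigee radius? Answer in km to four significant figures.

r_a = 1.894×10⁷ m.
Specific energy ε = v²/2 − μ/r = -1.555×10⁷ J/kg, so a = −μ/(2ε) = 1.282×10⁷ m.
The apsides satisfy r_p + r_a = 2a, so the perigee radius is 2a − r_a = 6.692×10⁶ m = 6692.1 km.

perigee radius ≈ 6692 km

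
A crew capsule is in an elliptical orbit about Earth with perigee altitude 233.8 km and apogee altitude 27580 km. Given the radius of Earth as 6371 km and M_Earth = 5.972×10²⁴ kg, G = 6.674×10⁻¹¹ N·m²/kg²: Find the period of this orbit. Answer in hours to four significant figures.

T ≈ 7.983 hours

μ = GM = 6.674×10⁻¹¹ × 5.972×10²⁴ = 3.986×10¹⁴ m³/s².
r_p = 6371 + 233.8 = 6604.8 km = 6.6048×10⁶ m.
r_a = 6371 + 27580 = 33951 km = 3.3951×10⁷ m.
Semi-major axis a = (r_p + r_a)/2 = (6604.8 + 33951)/2 = 20278 km = 2.028×10⁷ m.
By Kepler's third law T = 2π√(a³/μ) = 2π × 4.574×10³ = 2.874×10⁴ s.
= 7.983 hours.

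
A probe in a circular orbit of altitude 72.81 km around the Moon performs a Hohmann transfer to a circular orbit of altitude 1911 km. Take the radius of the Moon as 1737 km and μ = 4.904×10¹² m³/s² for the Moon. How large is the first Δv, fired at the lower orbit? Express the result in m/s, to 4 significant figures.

r₁ = 1737 + 72.81 = 1809.8 km = 1.8098×10⁶ m.
r₂ = 1737 + 1911 = 3648.0 km = 3.6480×10⁶ m.
Transfer ellipse a_t = (r₁ + r₂)/2 = 2.729×10⁶ m.
At r₁: circular v_c1 = √(μ/r₁) = 1646 m/s; transfer-perilune v_p = √[μ(2/r₁ − 1/a_t)] = 1903 m/s.
Δv₁ = v_p − v_c1 = 257.1 m/s.

Δv ≈ 257.1 m/s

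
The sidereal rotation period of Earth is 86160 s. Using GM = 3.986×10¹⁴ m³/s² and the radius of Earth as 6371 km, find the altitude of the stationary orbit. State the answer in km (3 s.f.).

A synchronous orbit has period T, so by Kepler's third law a = (μT²/4π²)^(1/3).
μT²/4π² = 3.986×10¹⁴ × (8.616×10⁴)² / 39.48 = 7.495×10²² m³.
a = 4.216×10⁷ m = 42163 km.
Altitude h = a − R = 42163 − 6371 = 35792 km.

h_sync ≈ 35800 km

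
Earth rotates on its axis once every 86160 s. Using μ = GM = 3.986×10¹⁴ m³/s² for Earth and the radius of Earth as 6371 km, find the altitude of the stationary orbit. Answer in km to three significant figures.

h_sync ≈ 35800 km

A synchronous orbit has period T, so by Kepler's third law a = (μT²/4π²)^(1/3).
μT²/4π² = 3.986×10¹⁴ × (8.616×10⁴)² / 39.48 = 7.495×10²² m³.
a = 4.216×10⁷ m = 42163 km.
Altitude h = a − R = 42163 − 6371 = 35792 km.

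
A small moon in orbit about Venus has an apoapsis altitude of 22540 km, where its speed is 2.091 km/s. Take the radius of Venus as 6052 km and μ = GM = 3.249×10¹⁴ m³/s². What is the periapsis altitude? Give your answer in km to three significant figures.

periapsis altitude ≈ 759 km

r_a = 6052 + 22540 = 28592 km = 2.859×10⁷ m.
Specific energy ε = v²/2 − μ/r = -9.177×10⁶ J/kg, so a = −μ/(2ε) = 1.770×10⁷ m.
The apsides satisfy r_p + r_a = 2a, so the periapsis radius is 2a − r_a = 6.811×10⁶ m = 6811.0 km.
Periapsis altitude = 6811.0 − 6052 = 759.04 km.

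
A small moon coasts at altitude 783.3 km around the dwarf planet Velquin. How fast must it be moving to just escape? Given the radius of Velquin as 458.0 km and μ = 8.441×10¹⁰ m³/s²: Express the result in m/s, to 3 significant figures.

r = 458.0 + 783.3 = 1241.3 km = 1.2413×10⁶ m.
Escape speed v_esc = √(2μ/r) = √(2 × 8.441×10¹⁰ / 1.241×10⁶) = √(1.360×10⁵) = 368.8 m/s.

v_esc ≈ 369 m/s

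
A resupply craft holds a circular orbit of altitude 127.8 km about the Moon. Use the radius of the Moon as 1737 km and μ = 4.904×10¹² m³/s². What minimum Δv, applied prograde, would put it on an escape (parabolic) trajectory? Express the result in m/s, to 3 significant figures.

Δv ≈ 672 m/s

r = 1737 + 127.8 = 1864.8 km = 1.8648×10⁶ m.
Circular speed v_c = √(μ/r) = 1622 m/s.
Escape speed v_esc = √(2μ/r) = √2 × v_c = 2293 m/s.
Δv = v_esc − v_c = 671.7 m/s.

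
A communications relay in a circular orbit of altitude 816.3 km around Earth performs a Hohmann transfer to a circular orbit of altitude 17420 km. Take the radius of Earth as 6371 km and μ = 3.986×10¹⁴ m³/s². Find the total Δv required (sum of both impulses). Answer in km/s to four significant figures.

r₁ = 6371 + 816.3 = 7187.3 km = 7.1873×10⁶ m.
r₂ = 6371 + 17420 = 23791 km = 2.3791×10⁷ m.
Transfer ellipse a_t = (r₁ + r₂)/2 = 1.549×10⁷ m.
At r₁: circular v_c1 = √(μ/r₁) = 7447 m/s; transfer-perigee v_p = √[μ(2/r₁ − 1/a_t)] = 9230 m/s.
Δv₁ = v_p − v_c1 = 1782 m/s.
At r₂: circular v_c2 = √(μ/r₂) = 4093 m/s; transfer-apogee v_a = √[μ(2/r₂ − 1/a_t)] = 2788 m/s.
Δv₂ = v_c2 − v_a = 1305 m/s.
Total Δv = Δv₁ + Δv₂ = 3087 m/s = 3.087 km/s.

Δv_total ≈ 3.087 km/s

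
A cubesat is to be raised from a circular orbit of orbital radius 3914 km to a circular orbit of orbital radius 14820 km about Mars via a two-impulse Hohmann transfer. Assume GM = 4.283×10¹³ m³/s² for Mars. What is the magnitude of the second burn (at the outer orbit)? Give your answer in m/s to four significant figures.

Δv ≈ 601.1 m/s

r₁ = 3914 km = 3.914×10⁶ m.
r₂ = 14820 km = 1.482×10⁷ m.
Transfer ellipse a_t = (r₁ + r₂)/2 = 9.367×10⁶ m.
At r₁: circular v_c1 = √(μ/r₁) = 3308 m/s; transfer-periapsis v_p = √[μ(2/r₁ − 1/a_t)] = 4161 m/s.
At r₂: circular v_c2 = √(μ/r₂) = 1700 m/s; transfer-apoapsis v_a = √[μ(2/r₂ − 1/a_t)] = 1099 m/s.
Δv₂ = v_c2 − v_a = 601.1 m/s.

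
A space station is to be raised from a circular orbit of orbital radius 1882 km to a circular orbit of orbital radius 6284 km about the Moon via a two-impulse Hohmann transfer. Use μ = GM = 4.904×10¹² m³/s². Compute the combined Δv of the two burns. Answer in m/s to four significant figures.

Δv_total ≈ 672.0 m/s

r₁ = 1882 km = 1.882×10⁶ m.
r₂ = 6284 km = 6.284×10⁶ m.
Transfer ellipse a_t = (r₁ + r₂)/2 = 4.083×10⁶ m.
At r₁: circular v_c1 = √(μ/r₁) = 1614 m/s; transfer-perilune v_p = √[μ(2/r₁ − 1/a_t)] = 2003 m/s.
Δv₁ = v_p − v_c1 = 388.4 m/s.
At r₂: circular v_c2 = √(μ/r₂) = 883.4 m/s; transfer-apolune v_a = √[μ(2/r₂ − 1/a_t)] = 599.8 m/s.
Δv₂ = v_c2 − v_a = 283.6 m/s.
Total Δv = Δv₁ + Δv₂ = 672.0 m/s.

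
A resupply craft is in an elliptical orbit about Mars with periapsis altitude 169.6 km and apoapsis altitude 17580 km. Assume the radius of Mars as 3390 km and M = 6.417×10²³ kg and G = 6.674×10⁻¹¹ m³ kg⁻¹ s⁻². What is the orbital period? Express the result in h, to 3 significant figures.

T ≈ 11.5 h

μ = GM = 6.674×10⁻¹¹ × 6.417×10²³ = 4.283×10¹³ m³/s².
r_p = 3390 + 169.6 = 3559.6 km = 3.5596×10⁶ m.
r_a = 3390 + 17580 = 20970 km = 2.0970×10⁷ m.
Semi-major axis a = (r_p + r_a)/2 = (3559.6 + 20970)/2 = 12265 km = 1.226×10⁷ m.
By Kepler's third law T = 2π√(a³/μ) = 2π × 6.563×10³ = 4.124×10⁴ s.
= 11.46 h.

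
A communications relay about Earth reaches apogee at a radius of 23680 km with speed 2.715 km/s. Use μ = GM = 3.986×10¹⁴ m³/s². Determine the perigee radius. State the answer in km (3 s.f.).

r_a = 2.368×10⁷ m.
Specific energy ε = v²/2 − μ/r = -1.315×10⁷ J/kg, so a = −μ/(2ε) = 1.516×10⁷ m.
The apsides satisfy r_p + r_a = 2a, so the perigee radius is 2a − r_a = 6.638×10⁶ m = 6638.3 km.

perigee radius ≈ 6640 km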